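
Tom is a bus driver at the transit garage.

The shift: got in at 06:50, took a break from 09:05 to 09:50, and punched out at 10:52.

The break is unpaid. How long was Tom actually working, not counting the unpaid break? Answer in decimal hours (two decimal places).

3.28 hours

The shift: 06:50–10:52 = 4 h 2 min; less 45 min break → 3 h 17 min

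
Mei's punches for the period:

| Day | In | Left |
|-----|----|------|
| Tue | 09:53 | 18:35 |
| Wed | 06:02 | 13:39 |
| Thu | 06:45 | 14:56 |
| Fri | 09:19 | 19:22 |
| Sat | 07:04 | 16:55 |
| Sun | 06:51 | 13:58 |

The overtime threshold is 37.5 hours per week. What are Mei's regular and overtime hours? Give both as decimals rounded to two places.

Tue: 09:53–18:35 = 8 h 42 min
Wed: 06:02–13:39 = 7 h 37 min
Thu: 06:45–14:56 = 8 h 11 min
Fri: 09:19–19:22 = 10 h 3 min
Sat: 07:04–16:55 = 9 h 51 min
Sun: 06:51–13:58 = 7 h 7 min
Total worked: 51 h 31 min = 51.52 h.
Threshold 37.5 h → overtime 14 h 1 min, regular 37 h 30 min.

Regular 37.50 hours, overtime 14.02 hours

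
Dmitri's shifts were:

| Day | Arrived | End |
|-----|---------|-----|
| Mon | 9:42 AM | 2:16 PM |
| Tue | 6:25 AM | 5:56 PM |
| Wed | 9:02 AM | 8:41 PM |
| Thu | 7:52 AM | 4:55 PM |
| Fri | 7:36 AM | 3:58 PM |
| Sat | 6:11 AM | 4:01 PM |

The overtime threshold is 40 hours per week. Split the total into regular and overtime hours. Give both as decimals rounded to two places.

Regular 40.00 hours, overtime 14.98 hours

Mon: 9:42 AM–2:16 PM = 4 h 34 min
Tue: 6:25 AM–5:56 PM = 11 h 31 min
Wed: 9:02 AM–8:41 PM = 11 h 39 min
Thu: 7:52 AM–4:55 PM = 9 h 3 min
Fri: 7:36 AM–3:58 PM = 8 h 22 min
Sat: 6:11 AM–4:01 PM = 9 h 50 min
Total worked: 54 h 59 min = 54.98 h.
Threshold 40 h → overtime 14 h 59 min, regular 40 h 0 min.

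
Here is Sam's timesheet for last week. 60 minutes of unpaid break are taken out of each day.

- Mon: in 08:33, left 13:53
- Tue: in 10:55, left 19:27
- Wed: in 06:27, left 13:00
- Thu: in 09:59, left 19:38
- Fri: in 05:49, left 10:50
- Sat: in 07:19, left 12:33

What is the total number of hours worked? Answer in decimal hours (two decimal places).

Mon: 08:33–13:53 = 5 h 20 min; less 60 min break → 4 h 20 min
Tue: 10:55–19:27 = 8 h 32 min; less 60 min break → 7 h 32 min
Wed: 06:27–13:00 = 6 h 33 min; less 60 min break → 5 h 33 min
Thu: 09:59–19:38 = 9 h 39 min; less 60 min break → 8 h 39 min
Fri: 05:49–10:50 = 5 h 1 min; less 60 min break → 4 h 1 min
Sat: 07:19–12:33 = 5 h 14 min; less 60 min break → 4 h 14 min
Total: 4 h 20 min + 7 h 32 min + 5 h 33 min + 8 h 39 min + 4 h 1 min + 4 h 14 min = 34 h 19 min.

34.32 hours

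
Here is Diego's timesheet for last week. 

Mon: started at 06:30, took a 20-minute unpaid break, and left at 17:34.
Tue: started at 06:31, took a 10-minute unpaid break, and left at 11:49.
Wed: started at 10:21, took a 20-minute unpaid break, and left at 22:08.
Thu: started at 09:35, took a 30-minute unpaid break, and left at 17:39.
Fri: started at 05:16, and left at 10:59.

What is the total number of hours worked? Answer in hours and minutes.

Mon: 06:30–17:34 = 11 h 4 min; less 20 min break → 10 h 44 min
Tue: 06:31–11:49 = 5 h 18 min; less 10 min break → 5 h 8 min
Wed: 10:21–22:08 = 11 h 47 min; less 20 min break → 11 h 27 min
Thu: 09:35–17:39 = 8 h 4 min; less 30 min break → 7 h 34 min
Fri: 05:16–10:59 = 5 h 43 min
Total: 10 h 44 min + 5 h 8 min + 11 h 27 min + 7 h 34 min + 5 h 43 min = 40 h 36 min.

40 h 36 min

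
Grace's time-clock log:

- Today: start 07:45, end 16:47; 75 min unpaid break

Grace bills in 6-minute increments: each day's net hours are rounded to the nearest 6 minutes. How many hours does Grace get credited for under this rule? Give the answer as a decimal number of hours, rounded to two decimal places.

Today: 07:45–16:47 = 9 h 2 min − 75 min = 7 h 47 min → rounds to 7 h 48 min

7.80 hours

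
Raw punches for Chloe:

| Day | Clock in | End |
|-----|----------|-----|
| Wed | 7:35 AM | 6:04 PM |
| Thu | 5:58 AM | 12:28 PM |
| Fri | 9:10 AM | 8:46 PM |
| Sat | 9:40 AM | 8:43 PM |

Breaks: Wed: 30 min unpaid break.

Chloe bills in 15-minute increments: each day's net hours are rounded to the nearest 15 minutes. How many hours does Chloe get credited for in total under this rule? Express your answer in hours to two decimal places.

Wed: 7:35 AM–6:04 PM = 10 h 29 min − 30 min = 9 h 59 min → rounds to 10 h 0 min
Thu: 5:58 AM–12:28 PM = 6 h 30 min → rounds to 6 h 30 min
Fri: 9:10 AM–8:46 PM = 11 h 36 min → rounds to 11 h 30 min
Sat: 9:40 AM–8:43 PM = 11 h 3 min → rounds to 11 h 0 min
Total credited: 39 h 0 min.

39.00 hours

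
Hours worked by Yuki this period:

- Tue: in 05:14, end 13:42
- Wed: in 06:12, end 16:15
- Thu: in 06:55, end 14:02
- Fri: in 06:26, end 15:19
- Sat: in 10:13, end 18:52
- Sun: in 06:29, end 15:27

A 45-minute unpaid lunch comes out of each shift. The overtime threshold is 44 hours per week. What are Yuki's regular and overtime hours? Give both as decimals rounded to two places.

Tue: 05:14–13:42 = 8 h 28 min; less 45 min break → 7 h 43 min
Wed: 06:12–16:15 = 10 h 3 min; less 45 min break → 9 h 18 min
Thu: 06:55–14:02 = 7 h 7 min; less 45 min break → 6 h 22 min
Fri: 06:26–15:19 = 8 h 53 min; less 45 min break → 8 h 8 min
Sat: 10:13–18:52 = 8 h 39 min; less 45 min break → 7 h 54 min
Sun: 06:29–15:27 = 8 h 58 min; less 45 min break → 8 h 13 min
Total worked: 47 h 38 min = 47.63 h.
Threshold 44 h → overtime 3 h 38 min, regular 44 h 0 min.

Regular 44.00 hours, overtime 3.63 hours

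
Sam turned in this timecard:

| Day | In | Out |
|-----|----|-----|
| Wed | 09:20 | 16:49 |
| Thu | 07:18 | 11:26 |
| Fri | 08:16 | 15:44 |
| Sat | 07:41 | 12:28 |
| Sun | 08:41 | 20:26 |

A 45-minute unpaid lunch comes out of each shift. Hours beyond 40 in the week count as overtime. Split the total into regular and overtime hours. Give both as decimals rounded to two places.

Wed: 09:20–16:49 = 7 h 29 min; less 45 min break → 6 h 44 min
Thu: 07:18–11:26 = 4 h 8 min; less 45 min break → 3 h 23 min
Fri: 08:16–15:44 = 7 h 28 min; less 45 min break → 6 h 43 min
Sat: 07:41–12:28 = 4 h 47 min; less 45 min break → 4 h 2 min
Sun: 08:41–20:26 = 11 h 45 min; less 45 min break → 11 h 0 min
Total worked: 31 h 52 min = 31.87 h.
Threshold 40 h → overtime 0 h 0 min, regular 31 h 52 min.

Regular 31.87 hours, overtime 0.00 hours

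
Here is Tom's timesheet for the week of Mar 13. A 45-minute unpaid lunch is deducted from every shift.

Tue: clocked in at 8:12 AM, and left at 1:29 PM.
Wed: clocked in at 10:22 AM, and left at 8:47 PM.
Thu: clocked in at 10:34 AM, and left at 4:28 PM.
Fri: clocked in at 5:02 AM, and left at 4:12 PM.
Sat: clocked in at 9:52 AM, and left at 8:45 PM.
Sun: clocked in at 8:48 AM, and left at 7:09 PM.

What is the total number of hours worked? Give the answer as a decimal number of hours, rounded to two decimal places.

49.50 hours

Tue: 8:12 AM–1:29 PM = 5 h 17 min; less 45 min break → 4 h 32 min
Wed: 10:22 AM–8:47 PM = 10 h 25 min; less 45 min break → 9 h 40 min
Thu: 10:34 AM–4:28 PM = 5 h 54 min; less 45 min break → 5 h 9 min
Fri: 5:02 AM–4:12 PM = 11 h 10 min; less 45 min break → 10 h 25 min
Sat: 9:52 AM–8:45 PM = 10 h 53 min; less 45 min break → 10 h 8 min
Sun: 8:48 AM–7:09 PM = 10 h 21 min; less 45 min break → 9 h 36 min
Total: 4 h 32 min + 9 h 40 min + 5 h 9 min + 10 h 25 min + 10 h 8 min + 9 h 36 min = 49 h 30 min.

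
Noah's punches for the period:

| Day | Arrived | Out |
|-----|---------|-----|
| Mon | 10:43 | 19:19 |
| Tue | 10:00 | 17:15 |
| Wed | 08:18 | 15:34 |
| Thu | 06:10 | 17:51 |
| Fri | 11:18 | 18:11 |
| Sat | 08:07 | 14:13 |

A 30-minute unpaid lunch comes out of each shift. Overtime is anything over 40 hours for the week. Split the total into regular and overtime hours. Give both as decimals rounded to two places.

Mon: 10:43–19:19 = 8 h 36 min; less 30 min break → 8 h 6 min
Tue: 10:00–17:15 = 7 h 15 min; less 30 min break → 6 h 45 min
Wed: 08:18–15:34 = 7 h 16 min; less 30 min break → 6 h 46 min
Thu: 06:10–17:51 = 11 h 41 min; less 30 min break → 11 h 11 min
Fri: 11:18–18:11 = 6 h 53 min; less 30 min break → 6 h 23 min
Sat: 08:07–14:13 = 6 h 6 min; less 30 min break → 5 h 36 min
Total worked: 44 h 47 min = 44.78 h.
Threshold 40 h → overtime 4 h 47 min, regular 40 h 0 min.

Regular 40.00 hours, overtime 4.78 hours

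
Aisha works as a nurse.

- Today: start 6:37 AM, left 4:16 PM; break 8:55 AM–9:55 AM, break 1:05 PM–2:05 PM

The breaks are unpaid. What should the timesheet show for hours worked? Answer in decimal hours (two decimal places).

7.65 hours

Today: 6:37 AM–4:16 PM = 9 h 39 min; less 120 min break → 7 h 39 min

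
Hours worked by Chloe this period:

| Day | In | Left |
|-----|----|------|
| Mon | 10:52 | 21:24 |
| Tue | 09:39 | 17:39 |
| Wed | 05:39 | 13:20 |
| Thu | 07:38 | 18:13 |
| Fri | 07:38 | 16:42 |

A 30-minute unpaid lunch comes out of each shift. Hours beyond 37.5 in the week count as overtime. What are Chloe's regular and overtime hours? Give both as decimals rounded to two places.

Regular 37.50 hours, overtime 5.87 hours

Mon: 10:52–21:24 = 10 h 32 min; less 30 min break → 10 h 2 min
Tue: 09:39–17:39 = 8 h 0 min; less 30 min break → 7 h 30 min
Wed: 05:39–13:20 = 7 h 41 min; less 30 min break → 7 h 11 min
Thu: 07:38–18:13 = 10 h 35 min; less 30 min break → 10 h 5 min
Fri: 07:38–16:42 = 9 h 4 min; less 30 min break → 8 h 34 min
Total worked: 43 h 22 min = 43.37 h.
Threshold 37.5 h → overtime 5 h 52 min, regular 37 h 30 min.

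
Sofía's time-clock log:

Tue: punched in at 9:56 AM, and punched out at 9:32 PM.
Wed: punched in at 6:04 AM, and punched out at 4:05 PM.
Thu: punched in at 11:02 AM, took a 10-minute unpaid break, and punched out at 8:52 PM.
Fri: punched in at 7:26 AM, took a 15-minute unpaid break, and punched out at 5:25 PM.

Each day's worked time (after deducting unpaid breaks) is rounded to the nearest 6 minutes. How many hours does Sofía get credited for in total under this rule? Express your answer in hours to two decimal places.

Tue: 9:56 AM–9:32 PM = 11 h 36 min → rounds to 11 h 36 min
Wed: 6:04 AM–4:05 PM = 10 h 1 min → rounds to 10 h 0 min
Thu: 11:02 AM–8:52 PM = 9 h 50 min − 10 min = 9 h 40 min → rounds to 9 h 42 min
Fri: 7:26 AM–5:25 PM = 9 h 59 min − 15 min = 9 h 44 min → rounds to 9 h 42 min
Total credited: 41 h 0 min.

41.00 hours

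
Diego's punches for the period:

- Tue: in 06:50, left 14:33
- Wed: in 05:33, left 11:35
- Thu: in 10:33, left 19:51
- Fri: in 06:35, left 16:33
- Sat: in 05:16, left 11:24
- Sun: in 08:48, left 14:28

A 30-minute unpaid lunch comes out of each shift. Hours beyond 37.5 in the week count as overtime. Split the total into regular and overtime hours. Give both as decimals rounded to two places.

Regular 37.50 hours, overtime 4.32 hours

Tue: 06:50–14:33 = 7 h 43 min; less 30 min break → 7 h 13 min
Wed: 05:33–11:35 = 6 h 2 min; less 30 min break → 5 h 32 min
Thu: 10:33–19:51 = 9 h 18 min; less 30 min break → 8 h 48 min
Fri: 06:35–16:33 = 9 h 58 min; less 30 min break → 9 h 28 min
Sat: 05:16–11:24 = 6 h 8 min; less 30 min break → 5 h 38 min
Sun: 08:48–14:28 = 5 h 40 min; less 30 min break → 5 h 10 min
Total worked: 41 h 49 min = 41.82 h.
Threshold 37.5 h → overtime 4 h 19 min, regular 37 h 30 min.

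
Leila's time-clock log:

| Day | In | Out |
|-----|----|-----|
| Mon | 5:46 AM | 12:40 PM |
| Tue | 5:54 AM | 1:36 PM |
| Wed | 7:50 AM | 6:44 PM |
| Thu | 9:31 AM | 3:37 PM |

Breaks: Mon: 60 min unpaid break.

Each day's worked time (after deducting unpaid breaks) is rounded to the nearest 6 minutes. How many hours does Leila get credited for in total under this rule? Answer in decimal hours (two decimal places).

30.60 hours

Mon: 5:46 AM–12:40 PM = 6 h 54 min − 60 min = 5 h 54 min → rounds to 5 h 54 min
Tue: 5:54 AM–1:36 PM = 7 h 42 min → rounds to 7 h 42 min
Wed: 7:50 AM–6:44 PM = 10 h 54 min → rounds to 10 h 54 min
Thu: 9:31 AM–3:37 PM = 6 h 6 min → rounds to 6 h 6 min
Total credited: 30 h 36 min.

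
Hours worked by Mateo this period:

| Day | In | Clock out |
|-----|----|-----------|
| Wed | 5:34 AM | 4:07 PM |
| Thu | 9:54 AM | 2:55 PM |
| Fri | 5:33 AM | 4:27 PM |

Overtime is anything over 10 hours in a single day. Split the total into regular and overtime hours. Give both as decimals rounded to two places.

Wed: 5:34 AM–4:07 PM = 10 h 33 min
Thu: 9:54 AM–2:55 PM = 5 h 1 min
Fri: 5:33 AM–4:27 PM = 10 h 54 min
Wed reg 10 h 0 min / OT 0 h 33 min; Thu reg 5 h 1 min / OT 0 h 0 min; Fri reg 10 h 0 min / OT 0 h 54 min.
Totals: regular 25 h 1 min, overtime 1 h 27 min.

Regular 25.02 hours, overtime 1.45 hours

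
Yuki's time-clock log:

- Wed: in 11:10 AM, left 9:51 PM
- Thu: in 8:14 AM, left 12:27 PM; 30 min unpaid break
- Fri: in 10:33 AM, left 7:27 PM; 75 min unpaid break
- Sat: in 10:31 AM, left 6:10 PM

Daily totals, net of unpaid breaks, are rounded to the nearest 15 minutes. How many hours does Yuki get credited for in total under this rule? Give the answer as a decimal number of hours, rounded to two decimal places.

30.00 hours

Wed: 11:10 AM–9:51 PM = 10 h 41 min → rounds to 10 h 45 min
Thu: 8:14 AM–12:27 PM = 4 h 13 min − 30 min = 3 h 43 min → rounds to 3 h 45 min
Fri: 10:33 AM–7:27 PM = 8 h 54 min − 75 min = 7 h 39 min → rounds to 7 h 45 min
Sat: 10:31 AM–6:10 PM = 7 h 39 min → rounds to 7 h 45 min
Total credited: 30 h 0 min.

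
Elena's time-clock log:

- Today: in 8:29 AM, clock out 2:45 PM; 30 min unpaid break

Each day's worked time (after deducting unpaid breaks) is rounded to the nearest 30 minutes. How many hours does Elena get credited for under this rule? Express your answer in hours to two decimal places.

Today: 8:29 AM–2:45 PM = 6 h 16 min − 30 min = 5 h 46 min → rounds to 6 h 0 min

6.00 hours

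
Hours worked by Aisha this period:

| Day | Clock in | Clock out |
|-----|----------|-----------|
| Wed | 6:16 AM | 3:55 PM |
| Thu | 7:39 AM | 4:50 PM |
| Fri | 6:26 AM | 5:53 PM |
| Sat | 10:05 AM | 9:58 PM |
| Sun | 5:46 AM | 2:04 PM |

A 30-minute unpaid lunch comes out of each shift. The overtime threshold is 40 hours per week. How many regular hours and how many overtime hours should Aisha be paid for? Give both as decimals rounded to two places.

Regular 40.00 hours, overtime 7.97 hours

Wed: 6:16 AM–3:55 PM = 9 h 39 min; less 30 min break → 9 h 9 min
Thu: 7:39 AM–4:50 PM = 9 h 11 min; less 30 min break → 8 h 41 min
Fri: 6:26 AM–5:53 PM = 11 h 27 min; less 30 min break → 10 h 57 min
Sat: 10:05 AM–9:58 PM = 11 h 53 min; less 30 min break → 11 h 23 min
Sun: 5:46 AM–2:04 PM = 8 h 18 min; less 30 min break → 7 h 48 min
Total worked: 47 h 58 min = 47.97 h.
Threshold 40 h → overtime 7 h 58 min, regular 40 h 0 min.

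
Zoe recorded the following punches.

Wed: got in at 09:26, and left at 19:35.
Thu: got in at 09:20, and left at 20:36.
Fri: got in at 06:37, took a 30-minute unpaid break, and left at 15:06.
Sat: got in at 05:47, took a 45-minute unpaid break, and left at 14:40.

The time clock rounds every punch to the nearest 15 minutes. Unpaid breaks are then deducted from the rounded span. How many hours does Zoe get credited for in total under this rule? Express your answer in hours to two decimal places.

Wed: in 09:26→09:30, out 19:35→19:30; 10 h 0 min
Thu: in 09:20→09:15, out 20:36→20:30; 11 h 15 min
Fri: in 06:37→06:30, out 15:06→15:00; 8 h 30 min − 30 min = 8 h 0 min
Sat: in 05:47→05:45, out 14:40→14:45; 9 h 0 min − 45 min = 8 h 15 min
Total credited: 37 h 30 min.

37.50 hours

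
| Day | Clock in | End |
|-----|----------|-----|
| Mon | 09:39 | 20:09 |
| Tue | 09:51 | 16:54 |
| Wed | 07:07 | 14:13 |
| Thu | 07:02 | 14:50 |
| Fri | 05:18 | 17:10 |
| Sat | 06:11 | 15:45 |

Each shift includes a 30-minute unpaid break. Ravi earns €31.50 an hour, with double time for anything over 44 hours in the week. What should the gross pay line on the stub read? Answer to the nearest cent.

€1819.65

Mon: 09:39–20:09 = 10 h 30 min; less 30 min break → 10 h 0 min
Tue: 09:51–16:54 = 7 h 3 min; less 30 min break → 6 h 33 min
Wed: 07:07–14:13 = 7 h 6 min; less 30 min break → 6 h 36 min
Thu: 07:02–14:50 = 7 h 48 min; less 30 min break → 7 h 18 min
Fri: 05:18–17:10 = 11 h 52 min; less 30 min break → 11 h 22 min
Sat: 06:11–15:45 = 9 h 34 min; less 30 min break → 9 h 4 min
Total worked: 50 h 53 min = 3053 min.
Regular 44 h 0 min = 2640 min at €31.50/h; overtime 6 h 53 min = 413 min at €63.00/h.
Pay = (2640 × €31.50 + 413 × €63.00) ÷ 60 = €1819.65.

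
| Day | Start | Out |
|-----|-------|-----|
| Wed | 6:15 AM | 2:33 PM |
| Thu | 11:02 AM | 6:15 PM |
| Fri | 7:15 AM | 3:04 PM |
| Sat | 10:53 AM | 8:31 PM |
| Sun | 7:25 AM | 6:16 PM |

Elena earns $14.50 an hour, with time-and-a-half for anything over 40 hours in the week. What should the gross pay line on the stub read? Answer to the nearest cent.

$663.01

Wed: 6:15 AM–2:33 PM = 8 h 18 min
Thu: 11:02 AM–6:15 PM = 7 h 13 min
Fri: 7:15 AM–3:04 PM = 7 h 49 min
Sat: 10:53 AM–8:31 PM = 9 h 38 min
Sun: 7:25 AM–6:16 PM = 10 h 51 min
Total worked: 43 h 49 min = 2629 min.
Regular 40 h 0 min = 2400 min at $14.50/h; overtime 3 h 49 min = 229 min at $21.75/h.
Pay = (2400 × $14.50 + 229 × $21.75) ÷ 60 = $663.01.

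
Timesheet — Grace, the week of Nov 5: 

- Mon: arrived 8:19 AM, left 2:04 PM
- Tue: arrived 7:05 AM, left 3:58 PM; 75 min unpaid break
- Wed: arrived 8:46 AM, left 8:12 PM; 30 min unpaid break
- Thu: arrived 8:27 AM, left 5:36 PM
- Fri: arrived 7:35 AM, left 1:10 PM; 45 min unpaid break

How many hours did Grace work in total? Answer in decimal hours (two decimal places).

38.30 hours

Mon: 8:19 AM–2:04 PM = 5 h 45 min
Tue: 7:05 AM–3:58 PM = 8 h 53 min; less 75 min break → 7 h 38 min
Wed: 8:46 AM–8:12 PM = 11 h 26 min; less 30 min break → 10 h 56 min
Thu: 8:27 AM–5:36 PM = 9 h 9 min
Fri: 7:35 AM–1:10 PM = 5 h 35 min; less 45 min break → 4 h 50 min
Total: 5 h 45 min + 7 h 38 min + 10 h 56 min + 9 h 9 min + 4 h 50 min = 38 h 18 min.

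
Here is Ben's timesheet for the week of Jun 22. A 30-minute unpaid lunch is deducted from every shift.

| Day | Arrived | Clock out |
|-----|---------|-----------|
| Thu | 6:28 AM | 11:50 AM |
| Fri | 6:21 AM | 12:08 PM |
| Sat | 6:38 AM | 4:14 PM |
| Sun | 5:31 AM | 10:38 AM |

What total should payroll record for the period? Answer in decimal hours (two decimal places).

23.87 hours

Thu: 6:28 AM–11:50 AM = 5 h 22 min; less 30 min break → 4 h 52 min
Fri: 6:21 AM–12:08 PM = 5 h 47 min; less 30 min break → 5 h 17 min
Sat: 6:38 AM–4:14 PM = 9 h 36 min; less 30 min break → 9 h 6 min
Sun: 5:31 AM–10:38 AM = 5 h 7 min; less 30 min break → 4 h 37 min
Total: 4 h 52 min + 5 h 17 min + 9 h 6 min + 4 h 37 min = 23 h 52 min.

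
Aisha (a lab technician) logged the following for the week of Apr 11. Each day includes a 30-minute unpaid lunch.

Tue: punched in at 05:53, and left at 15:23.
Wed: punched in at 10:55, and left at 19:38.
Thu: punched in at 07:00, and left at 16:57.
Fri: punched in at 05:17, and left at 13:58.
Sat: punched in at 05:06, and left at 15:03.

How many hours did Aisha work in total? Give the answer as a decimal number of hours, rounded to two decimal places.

Tue: 05:53–15:23 = 9 h 30 min; less 30 min break → 9 h 0 min
Wed: 10:55–19:38 = 8 h 43 min; less 30 min break → 8 h 13 min
Thu: 07:00–16:57 = 9 h 57 min; less 30 min break → 9 h 27 min
Fri: 05:17–13:58 = 8 h 41 min; less 30 min break → 8 h 11 min
Sat: 05:06–15:03 = 9 h 57 min; less 30 min break → 9 h 27 min
Total: 9 h 0 min + 8 h 13 min + 9 h 27 min + 8 h 11 min + 9 h 27 min = 44 h 18 min.

44.30 hours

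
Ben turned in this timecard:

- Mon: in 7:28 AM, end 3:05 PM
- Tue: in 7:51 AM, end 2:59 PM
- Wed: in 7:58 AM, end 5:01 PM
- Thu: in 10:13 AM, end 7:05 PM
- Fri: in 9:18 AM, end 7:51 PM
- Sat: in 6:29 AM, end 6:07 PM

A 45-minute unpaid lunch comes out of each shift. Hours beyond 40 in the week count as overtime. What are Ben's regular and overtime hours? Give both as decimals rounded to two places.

Mon: 7:28 AM–3:05 PM = 7 h 37 min; less 45 min break → 6 h 52 min
Tue: 7:51 AM–2:59 PM = 7 h 8 min; less 45 min break → 6 h 23 min
Wed: 7:58 AM–5:01 PM = 9 h 3 min; less 45 min break → 8 h 18 min
Thu: 10:13 AM–7:05 PM = 8 h 52 min; less 45 min break → 8 h 7 min
Fri: 9:18 AM–7:51 PM = 10 h 33 min; less 45 min break → 9 h 48 min
Sat: 6:29 AM–6:07 PM = 11 h 38 min; less 45 min break → 10 h 53 min
Total worked: 50 h 21 min = 50.35 h.
Threshold 40 h → overtime 10 h 21 min, regular 40 h 0 min.

Regular 40.00 hours, overtime 10.35 hours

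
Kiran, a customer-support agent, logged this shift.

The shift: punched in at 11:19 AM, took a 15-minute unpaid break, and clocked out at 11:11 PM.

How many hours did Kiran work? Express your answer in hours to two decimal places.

The shift: 11:19 AM–11:11 PM = 11 h 52 min; less 15 min break → 11 h 37 min

11.62 hours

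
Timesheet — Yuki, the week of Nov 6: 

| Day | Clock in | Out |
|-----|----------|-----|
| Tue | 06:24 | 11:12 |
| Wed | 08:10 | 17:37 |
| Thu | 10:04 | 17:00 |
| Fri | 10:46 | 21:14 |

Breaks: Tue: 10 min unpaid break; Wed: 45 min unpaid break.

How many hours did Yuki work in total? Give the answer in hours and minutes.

Tue: 06:24–11:12 = 4 h 48 min; less 10 min break → 4 h 38 min
Wed: 08:10–17:37 = 9 h 27 min; less 45 min break → 8 h 42 min
Thu: 10:04–17:00 = 6 h 56 min
Fri: 10:46–21:14 = 10 h 28 min
Total: 4 h 38 min + 8 h 42 min + 6 h 56 min + 10 h 28 min = 30 h 44 min.

30 h 44 min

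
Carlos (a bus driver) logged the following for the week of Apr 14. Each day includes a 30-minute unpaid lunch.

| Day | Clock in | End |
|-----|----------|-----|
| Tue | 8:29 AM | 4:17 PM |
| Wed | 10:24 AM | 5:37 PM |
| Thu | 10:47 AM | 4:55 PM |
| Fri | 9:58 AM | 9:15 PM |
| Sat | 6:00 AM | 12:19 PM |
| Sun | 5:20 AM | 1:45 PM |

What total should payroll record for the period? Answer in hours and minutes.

44 h 10 min

Tue: 8:29 AM–4:17 PM = 7 h 48 min; less 30 min break → 7 h 18 min
Wed: 10:24 AM–5:37 PM = 7 h 13 min; less 30 min break → 6 h 43 min
Thu: 10:47 AM–4:55 PM = 6 h 8 min; less 30 min break → 5 h 38 min
Fri: 9:58 AM–9:15 PM = 11 h 17 min; less 30 min break → 10 h 47 min
Sat: 6:00 AM–12:19 PM = 6 h 19 min; less 30 min break → 5 h 49 min
Sun: 5:20 AM–1:45 PM = 8 h 25 min; less 30 min break → 7 h 55 min
Total: 7 h 18 min + 6 h 43 min + 5 h 38 min + 10 h 47 min + 5 h 49 min + 7 h 55 min = 44 h 10 min.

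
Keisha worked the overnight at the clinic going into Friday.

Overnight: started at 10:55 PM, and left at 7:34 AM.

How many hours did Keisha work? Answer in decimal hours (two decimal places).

Overnight: 10:55 PM → midnight = 1 h 5 min; midnight → 7:34 AM = 7 h 34 min; span 8 h 39 min

8.65 hours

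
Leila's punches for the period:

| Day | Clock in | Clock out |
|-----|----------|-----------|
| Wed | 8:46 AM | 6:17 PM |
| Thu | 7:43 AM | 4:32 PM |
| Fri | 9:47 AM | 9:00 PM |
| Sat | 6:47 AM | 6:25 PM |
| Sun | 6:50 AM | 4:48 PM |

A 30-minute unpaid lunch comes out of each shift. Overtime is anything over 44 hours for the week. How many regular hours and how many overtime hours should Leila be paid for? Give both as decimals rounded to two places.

Regular 44.00 hours, overtime 4.65 hours

Wed: 8:46 AM–6:17 PM = 9 h 31 min; less 30 min break → 9 h 1 min
Thu: 7:43 AM–4:32 PM = 8 h 49 min; less 30 min break → 8 h 19 min
Fri: 9:47 AM–9:00 PM = 11 h 13 min; less 30 min break → 10 h 43 min
Sat: 6:47 AM–6:25 PM = 11 h 38 min; less 30 min break → 11 h 8 min
Sun: 6:50 AM–4:48 PM = 9 h 58 min; less 30 min break → 9 h 28 min
Total worked: 48 h 39 min = 48.65 h.
Threshold 44 h → overtime 4 h 39 min, regular 44 h 0 min.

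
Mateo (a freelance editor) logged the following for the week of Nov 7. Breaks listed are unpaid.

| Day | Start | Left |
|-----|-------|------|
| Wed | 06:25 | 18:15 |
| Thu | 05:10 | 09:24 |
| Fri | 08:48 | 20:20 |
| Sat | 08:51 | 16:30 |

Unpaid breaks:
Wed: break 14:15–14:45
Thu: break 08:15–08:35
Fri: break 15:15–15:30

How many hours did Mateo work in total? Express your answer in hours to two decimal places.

Wed: 06:25–18:15 = 11 h 50 min; less 30 min break → 11 h 20 min
Thu: 05:10–09:24 = 4 h 14 min; less 20 min break → 3 h 54 min
Fri: 08:48–20:20 = 11 h 32 min; less 15 min break → 11 h 17 min
Sat: 08:51–16:30 = 7 h 39 min
Total: 11 h 20 min + 3 h 54 min + 11 h 17 min + 7 h 39 min = 34 h 10 min.

34.17 hours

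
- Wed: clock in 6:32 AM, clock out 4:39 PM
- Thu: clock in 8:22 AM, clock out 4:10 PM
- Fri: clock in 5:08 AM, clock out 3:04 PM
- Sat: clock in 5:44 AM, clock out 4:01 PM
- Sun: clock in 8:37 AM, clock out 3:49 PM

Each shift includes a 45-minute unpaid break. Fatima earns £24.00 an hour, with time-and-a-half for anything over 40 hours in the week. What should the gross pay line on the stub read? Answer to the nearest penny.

Wed: 6:32 AM–4:39 PM = 10 h 7 min; less 45 min break → 9 h 22 min
Thu: 8:22 AM–4:10 PM = 7 h 48 min; less 45 min break → 7 h 3 min
Fri: 5:08 AM–3:04 PM = 9 h 56 min; less 45 min break → 9 h 11 min
Sat: 5:44 AM–4:01 PM = 10 h 17 min; less 45 min break → 9 h 32 min
Sun: 8:37 AM–3:49 PM = 7 h 12 min; less 45 min break → 6 h 27 min
Total worked: 41 h 35 min = 2495 min.
Regular 40 h 0 min = 2400 min at £24.00/h; overtime 1 h 35 min = 95 min at £36.00/h.
Pay = (2400 × £24.00 + 95 × £36.00) ÷ 60 = £1017.00.

£1017.00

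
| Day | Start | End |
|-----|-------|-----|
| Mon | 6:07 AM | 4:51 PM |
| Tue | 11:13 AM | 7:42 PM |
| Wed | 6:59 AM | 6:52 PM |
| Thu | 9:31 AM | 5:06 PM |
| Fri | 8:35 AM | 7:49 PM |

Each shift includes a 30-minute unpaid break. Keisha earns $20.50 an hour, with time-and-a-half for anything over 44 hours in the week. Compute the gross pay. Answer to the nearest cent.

Mon: 6:07 AM–4:51 PM = 10 h 44 min; less 30 min break → 10 h 14 min
Tue: 11:13 AM–7:42 PM = 8 h 29 min; less 30 min break → 7 h 59 min
Wed: 6:59 AM–6:52 PM = 11 h 53 min; less 30 min break → 11 h 23 min
Thu: 9:31 AM–5:06 PM = 7 h 35 min; less 30 min break → 7 h 5 min
Fri: 8:35 AM–7:49 PM = 11 h 14 min; less 30 min break → 10 h 44 min
Total worked: 47 h 25 min = 2845 min.
Regular 44 h 0 min = 2640 min at $20.50/h; overtime 3 h 25 min = 205 min at $30.75/h.
Pay = (2640 × $20.50 + 205 × $30.75) ÷ 60 = $1007.06.

$1007.06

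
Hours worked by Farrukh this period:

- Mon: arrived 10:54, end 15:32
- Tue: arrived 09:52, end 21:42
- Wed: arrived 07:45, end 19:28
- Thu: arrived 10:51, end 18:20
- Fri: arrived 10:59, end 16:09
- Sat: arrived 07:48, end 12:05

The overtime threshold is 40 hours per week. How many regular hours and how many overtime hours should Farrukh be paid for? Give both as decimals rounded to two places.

Regular 40.00 hours, overtime 5.12 hours

Mon: 10:54–15:32 = 4 h 38 min
Tue: 09:52–21:42 = 11 h 50 min
Wed: 07:45–19:28 = 11 h 43 min
Thu: 10:51–18:20 = 7 h 29 min
Fri: 10:59–16:09 = 5 h 10 min
Sat: 07:48–12:05 = 4 h 17 min
Total worked: 45 h 7 min = 45.12 h.
Threshold 40 h → overtime 5 h 7 min, regular 40 h 0 min.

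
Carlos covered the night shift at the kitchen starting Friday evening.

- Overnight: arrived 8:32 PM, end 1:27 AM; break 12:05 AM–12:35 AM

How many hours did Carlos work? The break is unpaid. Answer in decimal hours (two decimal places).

Overnight: 8:32 PM → midnight = 3 h 28 min; midnight → 1:27 AM = 1 h 27 min; span 4 h 55 min; less 30 min break → 4 h 25 min

4.42 hours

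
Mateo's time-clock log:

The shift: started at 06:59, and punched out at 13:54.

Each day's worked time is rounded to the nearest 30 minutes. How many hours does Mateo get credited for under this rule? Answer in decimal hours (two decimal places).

7.00 hours

The shift: 06:59–13:54 = 6 h 55 min → rounds to 7 h 0 min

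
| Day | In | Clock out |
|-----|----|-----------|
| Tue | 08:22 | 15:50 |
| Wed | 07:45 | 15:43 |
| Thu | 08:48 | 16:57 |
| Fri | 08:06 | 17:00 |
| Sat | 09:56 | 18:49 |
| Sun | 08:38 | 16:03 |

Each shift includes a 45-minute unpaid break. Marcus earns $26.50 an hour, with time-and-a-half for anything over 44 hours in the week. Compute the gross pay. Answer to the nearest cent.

Tue: 08:22–15:50 = 7 h 28 min; less 45 min break → 6 h 43 min
Wed: 07:45–15:43 = 7 h 58 min; less 45 min break → 7 h 13 min
Thu: 08:48–16:57 = 8 h 9 min; less 45 min break → 7 h 24 min
Fri: 08:06–17:00 = 8 h 54 min; less 45 min break → 8 h 9 min
Sat: 09:56–18:49 = 8 h 53 min; less 45 min break → 8 h 8 min
Sun: 08:38–16:03 = 7 h 25 min; less 45 min break → 6 h 40 min
Total worked: 44 h 17 min = 2657 min.
Regular 44 h 0 min = 2640 min at $26.50/h; overtime 0 h 17 min = 17 min at $39.75/h.
Pay = (2640 × $26.50 + 17 × $39.75) ÷ 60 = $1177.26.

$1177.26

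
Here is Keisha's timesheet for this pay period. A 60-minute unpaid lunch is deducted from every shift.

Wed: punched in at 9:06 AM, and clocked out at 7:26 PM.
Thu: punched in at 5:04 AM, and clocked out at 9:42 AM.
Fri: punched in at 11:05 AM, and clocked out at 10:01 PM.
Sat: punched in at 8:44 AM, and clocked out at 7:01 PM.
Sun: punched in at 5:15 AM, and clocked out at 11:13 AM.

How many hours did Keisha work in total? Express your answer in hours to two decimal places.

37.15 hours

Wed: 9:06 AM–7:26 PM = 10 h 20 min; less 60 min break → 9 h 20 min
Thu: 5:04 AM–9:42 AM = 4 h 38 min; less 60 min break → 3 h 38 min
Fri: 11:05 AM–10:01 PM = 10 h 56 min; less 60 min break → 9 h 56 min
Sat: 8:44 AM–7:01 PM = 10 h 17 min; less 60 min break → 9 h 17 min
Sun: 5:15 AM–11:13 AM = 5 h 58 min; less 60 min break → 4 h 58 min
Total: 9 h 20 min + 3 h 38 min + 9 h 56 min + 9 h 17 min + 4 h 58 min = 37 h 9 min.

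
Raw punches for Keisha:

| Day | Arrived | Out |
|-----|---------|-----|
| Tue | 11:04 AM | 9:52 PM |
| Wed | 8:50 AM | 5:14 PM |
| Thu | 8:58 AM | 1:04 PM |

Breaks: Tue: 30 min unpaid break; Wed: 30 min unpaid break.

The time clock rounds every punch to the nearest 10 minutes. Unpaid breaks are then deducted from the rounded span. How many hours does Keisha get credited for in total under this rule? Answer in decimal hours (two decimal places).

22.17 hours

Tue: in 11:04 AM→11:00 AM, out 9:52 PM→9:50 PM; 10 h 50 min − 30 min = 10 h 20 min
Wed: in 8:50 AM→8:50 AM, out 5:14 PM→5:10 PM; 8 h 20 min − 30 min = 7 h 50 min
Thu: in 8:58 AM→9:00 AM, out 1:04 PM→1:00 PM; 4 h 0 min
Total credited: 22 h 10 min.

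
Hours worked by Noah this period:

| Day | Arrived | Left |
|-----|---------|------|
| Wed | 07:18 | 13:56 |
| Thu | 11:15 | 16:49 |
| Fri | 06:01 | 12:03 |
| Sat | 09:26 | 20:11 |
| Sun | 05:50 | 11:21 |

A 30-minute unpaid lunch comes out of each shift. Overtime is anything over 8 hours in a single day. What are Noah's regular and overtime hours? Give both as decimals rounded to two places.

Regular 29.75 hours, overtime 2.25 hours

Wed: 07:18–13:56 = 6 h 38 min; less 30 min break → 6 h 8 min
Thu: 11:15–16:49 = 5 h 34 min; less 30 min break → 5 h 4 min
Fri: 06:01–12:03 = 6 h 2 min; less 30 min break → 5 h 32 min
Sat: 09:26–20:11 = 10 h 45 min; less 30 min break → 10 h 15 min
Sun: 05:50–11:21 = 5 h 31 min; less 30 min break → 5 h 1 min
Wed reg 6 h 8 min / OT 0 h 0 min; Thu reg 5 h 4 min / OT 0 h 0 min; Fri reg 5 h 32 min / OT 0 h 0 min; Sat reg 8 h 0 min / OT 2 h 15 min; Sun reg 5 h 1 min / OT 0 h 0 min.
Totals: regular 29 h 45 min, overtime 2 h 15 min.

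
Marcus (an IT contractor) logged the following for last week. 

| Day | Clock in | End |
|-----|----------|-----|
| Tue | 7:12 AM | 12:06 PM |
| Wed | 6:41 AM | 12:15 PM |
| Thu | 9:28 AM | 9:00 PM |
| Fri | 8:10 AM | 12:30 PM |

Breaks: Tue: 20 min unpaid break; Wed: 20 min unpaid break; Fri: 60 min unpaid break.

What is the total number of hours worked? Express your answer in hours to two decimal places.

Tue: 7:12 AM–12:06 PM = 4 h 54 min; less 20 min break → 4 h 34 min
Wed: 6:41 AM–12:15 PM = 5 h 34 min; less 20 min break → 5 h 14 min
Thu: 9:28 AM–9:00 PM = 11 h 32 min
Fri: 8:10 AM–12:30 PM = 4 h 20 min; less 60 min break → 3 h 20 min
Total: 4 h 34 min + 5 h 14 min + 11 h 32 min + 3 h 20 min = 24 h 40 min.

24.67 hours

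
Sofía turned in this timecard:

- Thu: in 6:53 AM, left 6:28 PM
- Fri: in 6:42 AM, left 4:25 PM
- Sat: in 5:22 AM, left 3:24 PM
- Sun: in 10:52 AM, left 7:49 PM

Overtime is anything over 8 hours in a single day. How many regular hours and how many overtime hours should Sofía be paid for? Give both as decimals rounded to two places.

Regular 32.00 hours, overtime 8.28 hours

Thu: 6:53 AM–6:28 PM = 11 h 35 min
Fri: 6:42 AM–4:25 PM = 9 h 43 min
Sat: 5:22 AM–3:24 PM = 10 h 2 min
Sun: 10:52 AM–7:49 PM = 8 h 57 min
Thu reg 8 h 0 min / OT 3 h 35 min; Fri reg 8 h 0 min / OT 1 h 43 min; Sat reg 8 h 0 min / OT 2 h 2 min; Sun reg 8 h 0 min / OT 0 h 57 min.
Totals: regular 32 h 0 min, overtime 8 h 17 min.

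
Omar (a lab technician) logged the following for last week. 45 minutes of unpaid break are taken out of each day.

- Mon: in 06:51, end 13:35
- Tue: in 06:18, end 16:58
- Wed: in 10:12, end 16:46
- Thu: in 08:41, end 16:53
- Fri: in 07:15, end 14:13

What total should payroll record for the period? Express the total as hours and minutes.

35 h 23 min

Mon: 06:51–13:35 = 6 h 44 min; less 45 min break → 5 h 59 min
Tue: 06:18–16:58 = 10 h 40 min; less 45 min break → 9 h 55 min
Wed: 10:12–16:46 = 6 h 34 min; less 45 min break → 5 h 49 min
Thu: 08:41–16:53 = 8 h 12 min; less 45 min break → 7 h 27 min
Fri: 07:15–14:13 = 6 h 58 min; less 45 min break → 6 h 13 min
Total: 5 h 59 min + 9 h 55 min + 5 h 49 min + 7 h 27 min + 6 h 13 min = 35 h 23 min.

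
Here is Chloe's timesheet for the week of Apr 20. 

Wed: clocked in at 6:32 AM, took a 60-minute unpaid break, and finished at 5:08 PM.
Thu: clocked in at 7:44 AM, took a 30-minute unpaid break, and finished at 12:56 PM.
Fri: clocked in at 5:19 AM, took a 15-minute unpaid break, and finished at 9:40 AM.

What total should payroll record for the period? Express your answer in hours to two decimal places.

Wed: 6:32 AM–5:08 PM = 10 h 36 min; less 60 min break → 9 h 36 min
Thu: 7:44 AM–12:56 PM = 5 h 12 min; less 30 min break → 4 h 42 min
Fri: 5:19 AM–9:40 AM = 4 h 21 min; less 15 min break → 4 h 6 min
Total: 9 h 36 min + 4 h 42 min + 4 h 6 min = 18 h 24 min.

18.40 hours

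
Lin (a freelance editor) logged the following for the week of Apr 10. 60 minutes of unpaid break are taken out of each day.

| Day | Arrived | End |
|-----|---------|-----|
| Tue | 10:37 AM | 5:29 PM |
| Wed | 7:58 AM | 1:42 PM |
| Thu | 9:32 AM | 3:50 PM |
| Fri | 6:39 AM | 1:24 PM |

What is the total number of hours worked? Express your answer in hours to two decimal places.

Tue: 10:37 AM–5:29 PM = 6 h 52 min; less 60 min break → 5 h 52 min
Wed: 7:58 AM–1:42 PM = 5 h 44 min; less 60 min break → 4 h 44 min
Thu: 9:32 AM–3:50 PM = 6 h 18 min; less 60 min break → 5 h 18 min
Fri: 6:39 AM–1:24 PM = 6 h 45 min; less 60 min break → 5 h 45 min
Total: 5 h 52 min + 4 h 44 min + 5 h 18 min + 5 h 45 min = 21 h 39 min.

21.65 hours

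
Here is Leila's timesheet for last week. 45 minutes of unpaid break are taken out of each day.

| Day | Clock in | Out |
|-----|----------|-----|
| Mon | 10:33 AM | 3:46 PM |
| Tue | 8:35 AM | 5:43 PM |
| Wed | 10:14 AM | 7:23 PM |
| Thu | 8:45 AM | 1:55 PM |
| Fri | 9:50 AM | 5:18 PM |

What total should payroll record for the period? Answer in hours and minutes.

32 h 23 min

Mon: 10:33 AM–3:46 PM = 5 h 13 min; less 45 min break → 4 h 28 min
Tue: 8:35 AM–5:43 PM = 9 h 8 min; less 45 min break → 8 h 23 min
Wed: 10:14 AM–7:23 PM = 9 h 9 min; less 45 min break → 8 h 24 min
Thu: 8:45 AM–1:55 PM = 5 h 10 min; less 45 min break → 4 h 25 min
Fri: 9:50 AM–5:18 PM = 7 h 28 min; less 45 min break → 6 h 43 min
Total: 4 h 28 min + 8 h 23 min + 8 h 24 min + 4 h 25 min + 6 h 43 min = 32 h 23 min.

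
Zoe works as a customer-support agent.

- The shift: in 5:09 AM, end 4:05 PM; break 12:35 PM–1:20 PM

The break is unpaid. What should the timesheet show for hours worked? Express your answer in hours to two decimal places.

10.18 hours

The shift: 5:09 AM–4:05 PM = 10 h 56 min; less 45 min break → 10 h 11 min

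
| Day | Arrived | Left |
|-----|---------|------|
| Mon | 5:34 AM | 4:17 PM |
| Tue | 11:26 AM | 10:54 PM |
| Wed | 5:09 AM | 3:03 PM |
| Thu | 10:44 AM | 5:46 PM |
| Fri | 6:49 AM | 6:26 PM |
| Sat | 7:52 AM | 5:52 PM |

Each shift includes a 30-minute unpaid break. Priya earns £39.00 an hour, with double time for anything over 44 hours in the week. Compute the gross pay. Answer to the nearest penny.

Mon: 5:34 AM–4:17 PM = 10 h 43 min; less 30 min break → 10 h 13 min
Tue: 11:26 AM–10:54 PM = 11 h 28 min; less 30 min break → 10 h 58 min
Wed: 5:09 AM–3:03 PM = 9 h 54 min; less 30 min break → 9 h 24 min
Thu: 10:44 AM–5:46 PM = 7 h 2 min; less 30 min break → 6 h 32 min
Fri: 6:49 AM–6:26 PM = 11 h 37 min; less 30 min break → 11 h 7 min
Sat: 7:52 AM–5:52 PM = 10 h 0 min; less 30 min break → 9 h 30 min
Total worked: 57 h 44 min = 3464 min.
Regular 44 h 0 min = 2640 min at £39.00/h; overtime 13 h 44 min = 824 min at £78.00/h.
Pay = (2640 × £39.00 + 824 × £78.00) ÷ 60 = £2787.20.

£2787.20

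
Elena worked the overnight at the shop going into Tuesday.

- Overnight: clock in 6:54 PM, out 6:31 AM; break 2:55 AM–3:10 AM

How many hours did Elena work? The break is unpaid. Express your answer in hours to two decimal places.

11.37 hours

Overnight: 6:54 PM → midnight = 5 h 6 min; midnight → 6:31 AM = 6 h 31 min; span 11 h 37 min; less 15 min break → 11 h 22 min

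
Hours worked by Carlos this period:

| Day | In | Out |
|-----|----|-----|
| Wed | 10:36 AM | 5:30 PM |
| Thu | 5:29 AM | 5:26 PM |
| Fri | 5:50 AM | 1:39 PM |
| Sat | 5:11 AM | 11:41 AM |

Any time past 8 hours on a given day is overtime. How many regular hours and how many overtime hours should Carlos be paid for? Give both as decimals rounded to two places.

Wed: 10:36 AM–5:30 PM = 6 h 54 min
Thu: 5:29 AM–5:26 PM = 11 h 57 min
Fri: 5:50 AM–1:39 PM = 7 h 49 min
Sat: 5:11 AM–11:41 AM = 6 h 30 min
Wed reg 6 h 54 min / OT 0 h 0 min; Thu reg 8 h 0 min / OT 3 h 57 min; Fri reg 7 h 49 min / OT 0 h 0 min; Sat reg 6 h 30 min / OT 0 h 0 min.
Totals: regular 29 h 13 min, overtime 3 h 57 min.

Regular 29.22 hours, overtime 3.95 hours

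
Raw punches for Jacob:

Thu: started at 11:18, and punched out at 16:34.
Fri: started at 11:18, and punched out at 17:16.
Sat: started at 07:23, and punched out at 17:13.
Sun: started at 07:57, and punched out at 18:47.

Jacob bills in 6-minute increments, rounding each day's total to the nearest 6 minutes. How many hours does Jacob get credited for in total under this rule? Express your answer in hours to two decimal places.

Thu: 11:18–16:34 = 5 h 16 min → rounds to 5 h 18 min
Fri: 11:18–17:16 = 5 h 58 min → rounds to 6 h 0 min
Sat: 07:23–17:13 = 9 h 50 min → rounds to 9 h 48 min
Sun: 07:57–18:47 = 10 h 50 min → rounds to 10 h 48 min
Total credited: 31 h 54 min.

31.90 hours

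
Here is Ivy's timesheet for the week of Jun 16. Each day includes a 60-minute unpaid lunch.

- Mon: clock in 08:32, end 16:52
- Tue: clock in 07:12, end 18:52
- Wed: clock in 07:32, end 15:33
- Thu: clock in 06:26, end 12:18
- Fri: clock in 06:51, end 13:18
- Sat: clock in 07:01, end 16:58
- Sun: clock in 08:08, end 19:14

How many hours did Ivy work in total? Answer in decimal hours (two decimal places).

54.38 hours

Mon: 08:32–16:52 = 8 h 20 min; less 60 min break → 7 h 20 min
Tue: 07:12–18:52 = 11 h 40 min; less 60 min break → 10 h 40 min
Wed: 07:32–15:33 = 8 h 1 min; less 60 min break → 7 h 1 min
Thu: 06:26–12:18 = 5 h 52 min; less 60 min break → 4 h 52 min
Fri: 06:51–13:18 = 6 h 27 min; less 60 min break → 5 h 27 min
Sat: 07:01–16:58 = 9 h 57 min; less 60 min break → 8 h 57 min
Sun: 08:08–19:14 = 11 h 6 min; less 60 min break → 10 h 6 min
Total: 7 h 20 min + 10 h 40 min + 7 h 1 min + 4 h 52 min + 5 h 27 min + 8 h 57 min + 10 h 6 min = 54 h 23 min.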